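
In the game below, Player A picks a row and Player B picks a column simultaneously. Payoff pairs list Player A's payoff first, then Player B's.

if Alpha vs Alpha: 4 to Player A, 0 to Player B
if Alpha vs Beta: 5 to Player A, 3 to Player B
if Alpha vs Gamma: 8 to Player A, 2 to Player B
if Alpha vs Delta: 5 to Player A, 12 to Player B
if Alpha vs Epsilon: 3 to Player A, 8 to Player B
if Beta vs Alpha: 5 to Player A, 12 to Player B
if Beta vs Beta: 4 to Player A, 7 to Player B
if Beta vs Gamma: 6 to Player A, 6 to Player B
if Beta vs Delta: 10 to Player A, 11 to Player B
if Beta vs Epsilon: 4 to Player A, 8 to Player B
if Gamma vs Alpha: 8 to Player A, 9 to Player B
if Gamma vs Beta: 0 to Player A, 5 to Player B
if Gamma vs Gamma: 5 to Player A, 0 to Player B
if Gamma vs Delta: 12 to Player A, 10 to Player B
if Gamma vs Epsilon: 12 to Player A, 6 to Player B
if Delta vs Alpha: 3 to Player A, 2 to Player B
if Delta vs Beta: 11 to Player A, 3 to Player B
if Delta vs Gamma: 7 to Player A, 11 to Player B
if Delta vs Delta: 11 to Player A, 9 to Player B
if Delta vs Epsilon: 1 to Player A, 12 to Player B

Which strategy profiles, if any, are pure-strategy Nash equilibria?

(Gamma, Delta)

A profile is a Nash equilibrium when each player is best-responding to the other.
Player A's best responses — vs Alpha: Gamma (payoff 8); vs Beta: Delta (payoff 11); vs Gamma: Alpha (payoff 8); vs Delta: Gamma (payoff 12); vs Epsilon: Gamma (payoff 12).
Player B's best responses — vs Alpha: Delta (payoff 12); vs Beta: Alpha (payoff 12); vs Gamma: Delta (payoff 10); vs Delta: Epsilon (payoff 12).
The only mutual best response is (Gamma, Delta); neither player gains by switching there.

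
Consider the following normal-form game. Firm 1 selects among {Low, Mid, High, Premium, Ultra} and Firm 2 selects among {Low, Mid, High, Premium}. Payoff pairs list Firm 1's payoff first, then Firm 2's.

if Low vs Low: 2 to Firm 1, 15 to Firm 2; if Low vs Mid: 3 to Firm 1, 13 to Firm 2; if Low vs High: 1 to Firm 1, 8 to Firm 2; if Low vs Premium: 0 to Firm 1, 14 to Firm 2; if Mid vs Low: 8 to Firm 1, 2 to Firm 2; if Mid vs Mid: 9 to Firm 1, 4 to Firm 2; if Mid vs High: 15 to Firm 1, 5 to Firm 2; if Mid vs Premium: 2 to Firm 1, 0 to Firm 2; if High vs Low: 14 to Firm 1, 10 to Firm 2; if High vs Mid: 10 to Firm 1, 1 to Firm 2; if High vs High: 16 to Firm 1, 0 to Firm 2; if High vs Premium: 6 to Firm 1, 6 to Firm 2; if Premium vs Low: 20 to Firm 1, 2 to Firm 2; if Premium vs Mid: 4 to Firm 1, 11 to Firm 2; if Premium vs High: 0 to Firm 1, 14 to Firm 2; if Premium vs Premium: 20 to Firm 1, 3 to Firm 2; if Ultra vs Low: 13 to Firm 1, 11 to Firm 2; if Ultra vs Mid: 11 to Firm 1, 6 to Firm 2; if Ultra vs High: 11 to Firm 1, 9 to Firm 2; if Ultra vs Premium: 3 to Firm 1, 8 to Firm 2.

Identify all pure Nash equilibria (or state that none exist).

A profile is a Nash equilibrium when each player is best-responding to the other.
Firm 1's best responses — vs Low: Premium (payoff 20); vs Mid: Ultra (payoff 11); vs High: High (payoff 16); vs Premium: Premium (payoff 20).
Firm 2's best responses — vs Low: Low (payoff 15); vs Mid: High (payoff 5); vs High: Low (payoff 10); vs Premium: High (payoff 14); vs Ultra: Low (payoff 11).
No cell has both players best-responding. For instance, Firm 1's best reply to Low is Premium, but against Premium Firm 2 prefers High over Low.

No pure-strategy Nash equilibrium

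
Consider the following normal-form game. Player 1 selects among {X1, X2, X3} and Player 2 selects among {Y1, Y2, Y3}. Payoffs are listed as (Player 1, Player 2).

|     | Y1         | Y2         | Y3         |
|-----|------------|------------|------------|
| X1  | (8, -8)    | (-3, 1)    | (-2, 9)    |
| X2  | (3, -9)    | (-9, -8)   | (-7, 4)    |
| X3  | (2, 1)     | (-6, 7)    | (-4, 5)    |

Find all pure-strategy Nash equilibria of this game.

Check mutual best responses: a cell is a NE iff neither player can gain by unilaterally deviating.
Player 1's best responses — vs Y1: X1 (payoff 8); vs Y2: X1 (payoff -3); vs Y3: X1 (payoff -2).
Player 2's best responses — vs X1: Y3 (payoff 9); vs X2: Y3 (payoff 4); vs X3: Y2 (payoff 7).
The only mutual best response is (X1, Y3); neither player gains by switching there.

(X1, Y3)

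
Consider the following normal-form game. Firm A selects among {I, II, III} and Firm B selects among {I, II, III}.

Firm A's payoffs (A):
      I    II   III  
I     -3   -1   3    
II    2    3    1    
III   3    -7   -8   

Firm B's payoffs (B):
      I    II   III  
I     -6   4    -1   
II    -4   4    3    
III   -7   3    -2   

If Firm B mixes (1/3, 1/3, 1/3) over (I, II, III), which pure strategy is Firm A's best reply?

II

Compute Firm A's expected payoff from each pure strategy against the given mix.
I: (1/3)·(-3) + (1/3)·(-1) + (1/3)·3 = -1/3
II: (1/3)·2 + (1/3)·3 + (1/3)·1 = 2
III: (1/3)·3 + (1/3)·(-7) + (1/3)·(-8) = -4
Highest expected payoff is 2, from II.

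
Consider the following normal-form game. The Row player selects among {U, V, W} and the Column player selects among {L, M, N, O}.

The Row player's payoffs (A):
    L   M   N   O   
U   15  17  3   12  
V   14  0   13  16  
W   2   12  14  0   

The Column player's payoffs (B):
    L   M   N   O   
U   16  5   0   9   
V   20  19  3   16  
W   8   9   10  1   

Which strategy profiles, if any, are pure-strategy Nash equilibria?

(U, L) and (W, N)

A profile is a Nash equilibrium when each player is best-responding to the other.
The Row player's best responses — vs L: U (payoff 15); vs M: U (payoff 17); vs N: W (payoff 14); vs O: V (payoff 16).
The Column player's best responses — vs U: L (payoff 16); vs V: L (payoff 20); vs W: N (payoff 10).
Mutual best responses occur at (U, L) and (W, N); at each, neither player gains by switching.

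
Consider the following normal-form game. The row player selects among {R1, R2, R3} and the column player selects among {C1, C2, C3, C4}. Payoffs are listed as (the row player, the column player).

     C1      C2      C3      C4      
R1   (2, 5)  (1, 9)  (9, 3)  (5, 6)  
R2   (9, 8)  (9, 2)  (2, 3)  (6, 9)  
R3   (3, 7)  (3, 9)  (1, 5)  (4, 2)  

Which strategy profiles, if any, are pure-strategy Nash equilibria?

(R2, C4)

Check mutual best responses: a cell is a NE iff neither player can gain by unilaterally deviating.
The row player's best responses — vs C1: R2 (payoff 9); vs C2: R2 (payoff 9); vs C3: R1 (payoff 9); vs C4: R2 (payoff 6).
The column player's best responses — vs R1: C2 (payoff 9); vs R2: C4 (payoff 9); vs R3: C2 (payoff 9).
The only mutual best response is (R2, C4); neither player gains by switching there.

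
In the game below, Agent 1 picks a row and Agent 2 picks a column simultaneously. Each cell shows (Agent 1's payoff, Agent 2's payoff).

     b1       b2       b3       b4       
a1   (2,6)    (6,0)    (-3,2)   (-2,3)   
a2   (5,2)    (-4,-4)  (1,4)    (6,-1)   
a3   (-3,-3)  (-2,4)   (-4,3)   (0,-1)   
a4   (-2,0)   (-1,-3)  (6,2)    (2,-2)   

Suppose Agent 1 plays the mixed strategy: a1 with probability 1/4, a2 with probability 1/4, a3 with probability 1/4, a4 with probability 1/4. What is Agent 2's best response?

b3

Compute Agent 2's expected payoff from each pure strategy against the given mix.
b1: (1/4)·6 + (1/4)·2 + (1/4)·(-3) + (1/4)·0 = 5/4
b2: (1/4)·0 + (1/4)·(-4) + (1/4)·4 + (1/4)·(-3) = -3/4
b3: (1/4)·2 + (1/4)·4 + (1/4)·3 + (1/4)·2 = 11/4
b4: (1/4)·3 + (1/4)·(-1) + (1/4)·(-1) + (1/4)·(-2) = -1/4
Highest expected payoff is 11/4, from b3.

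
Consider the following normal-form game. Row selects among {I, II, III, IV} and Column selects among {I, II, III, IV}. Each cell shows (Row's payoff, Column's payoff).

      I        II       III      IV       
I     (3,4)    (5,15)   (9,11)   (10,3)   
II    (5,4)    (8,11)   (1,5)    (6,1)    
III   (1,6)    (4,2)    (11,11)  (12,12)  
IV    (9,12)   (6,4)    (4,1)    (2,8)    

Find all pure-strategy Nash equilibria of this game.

A profile is a Nash equilibrium when each player is best-responding to the other.
Row's best responses — vs I: IV (payoff 9); vs II: II (payoff 8); vs III: III (payoff 11); vs IV: III (payoff 12).
Column's best responses — vs I: II (payoff 15); vs II: II (payoff 11); vs III: IV (payoff 12); vs IV: I (payoff 12).
Mutual best responses occur at (II, II), (III, IV), and (IV, I); at each, neither player gains by switching.

(II, II), (III, IV), and (IV, I)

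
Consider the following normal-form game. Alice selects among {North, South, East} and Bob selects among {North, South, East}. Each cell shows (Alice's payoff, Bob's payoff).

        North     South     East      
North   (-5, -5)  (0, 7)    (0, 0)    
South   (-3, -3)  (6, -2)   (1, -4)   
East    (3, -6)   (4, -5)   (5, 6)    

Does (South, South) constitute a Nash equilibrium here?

Holding Bob at South: Alice gets 6 from South, versus 0 from North, 4 from East. No profitable deviation for Alice.
Holding Alice at South: Bob gets -2 from South, versus -3 from North, -4 from East. No profitable deviation for Bob either.

Yes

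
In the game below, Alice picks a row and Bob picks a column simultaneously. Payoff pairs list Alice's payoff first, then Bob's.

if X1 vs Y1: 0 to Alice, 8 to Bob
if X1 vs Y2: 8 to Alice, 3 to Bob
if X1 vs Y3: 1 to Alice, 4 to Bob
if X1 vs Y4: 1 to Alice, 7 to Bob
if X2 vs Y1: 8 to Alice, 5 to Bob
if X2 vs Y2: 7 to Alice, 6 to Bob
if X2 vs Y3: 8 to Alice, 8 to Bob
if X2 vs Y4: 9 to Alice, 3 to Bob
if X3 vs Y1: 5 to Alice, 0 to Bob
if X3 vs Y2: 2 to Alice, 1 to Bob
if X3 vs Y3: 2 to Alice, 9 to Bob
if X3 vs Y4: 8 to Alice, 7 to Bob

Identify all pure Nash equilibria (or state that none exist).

Find each player's best response to every opponent strategy; NE are the intersections.
Alice's best responses — vs Y1: X2 (payoff 8); vs Y2: X1 (payoff 8); vs Y3: X2 (payoff 8); vs Y4: X2 (payoff 9).
Bob's best responses — vs X1: Y1 (payoff 8); vs X2: Y3 (payoff 8); vs X3: Y3 (payoff 9).
The only mutual best response is (X2, Y3); neither player gains by switching there.

(X2, Y3)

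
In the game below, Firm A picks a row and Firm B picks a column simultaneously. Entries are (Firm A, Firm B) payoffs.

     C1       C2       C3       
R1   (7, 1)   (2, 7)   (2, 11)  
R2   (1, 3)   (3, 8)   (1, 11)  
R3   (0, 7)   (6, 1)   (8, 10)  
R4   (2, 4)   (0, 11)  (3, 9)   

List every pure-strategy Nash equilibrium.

Find each player's best response to every opponent strategy; NE are the intersections.
Firm A's best responses — vs C1: R1 (payoff 7); vs C2: R3 (payoff 6); vs C3: R3 (payoff 8).
Firm B's best responses — vs R1: C3 (payoff 11); vs R2: C3 (payoff 11); vs R3: C3 (payoff 10); vs R4: C2 (payoff 11).
The only mutual best response is (R3, C3); neither player gains by switching there.

(R3, C3)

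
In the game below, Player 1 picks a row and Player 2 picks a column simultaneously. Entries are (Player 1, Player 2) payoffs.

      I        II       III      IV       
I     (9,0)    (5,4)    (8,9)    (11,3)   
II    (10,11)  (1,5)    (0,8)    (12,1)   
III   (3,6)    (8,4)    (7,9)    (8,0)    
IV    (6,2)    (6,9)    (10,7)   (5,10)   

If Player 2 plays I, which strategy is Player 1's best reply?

With Player 2 fixed at I, Player 1's payoffs are: I → 9, II → 10, III → 3, IV → 6.
The maximum is 10, achieved by II.

II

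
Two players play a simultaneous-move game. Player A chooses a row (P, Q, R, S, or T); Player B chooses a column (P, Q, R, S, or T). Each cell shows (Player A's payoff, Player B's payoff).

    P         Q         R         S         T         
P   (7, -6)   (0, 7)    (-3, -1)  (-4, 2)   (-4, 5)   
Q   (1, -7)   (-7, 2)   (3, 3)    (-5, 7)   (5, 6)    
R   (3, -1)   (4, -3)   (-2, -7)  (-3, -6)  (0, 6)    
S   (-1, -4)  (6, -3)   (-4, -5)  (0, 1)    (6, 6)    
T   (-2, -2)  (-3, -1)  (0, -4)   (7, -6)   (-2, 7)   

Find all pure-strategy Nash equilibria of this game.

A profile is a Nash equilibrium when each player is best-responding to the other.
Player A's best responses — vs P: P (payoff 7); vs Q: S (payoff 6); vs R: Q (payoff 3); vs S: T (payoff 7); vs T: S (payoff 6).
Player B's best responses — vs P: Q (payoff 7); vs Q: S (payoff 7); vs R: T (payoff 6); vs S: T (payoff 6); vs T: T (payoff 7).
The only mutual best response is (S, T); neither player gains by switching there.

(S, T)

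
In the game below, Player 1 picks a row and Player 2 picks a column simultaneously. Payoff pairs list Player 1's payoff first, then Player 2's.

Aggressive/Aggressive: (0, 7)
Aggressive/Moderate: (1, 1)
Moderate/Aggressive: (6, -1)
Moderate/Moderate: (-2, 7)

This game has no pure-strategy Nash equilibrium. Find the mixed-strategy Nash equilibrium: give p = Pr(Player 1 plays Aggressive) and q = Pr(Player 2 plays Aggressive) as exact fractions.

p = 4/7, q = 1/3

Each player's mixing probability is pinned down by making the *other* player indifferent.
Player 2 indifferent between Aggressive and Moderate: p·7 + (1−p)·(-1) = p·1 + (1−p)·7 ⟹ (-1) + 8p = 7 + (-6)p ⟹ p = 4/7.
Player 1 indifferent between Aggressive and Moderate: q·0 + (1−q)·1 = q·6 + (1−q)·(-2) ⟹ 1 + (-1)q = (-2) + 8q ⟹ q = 1/3.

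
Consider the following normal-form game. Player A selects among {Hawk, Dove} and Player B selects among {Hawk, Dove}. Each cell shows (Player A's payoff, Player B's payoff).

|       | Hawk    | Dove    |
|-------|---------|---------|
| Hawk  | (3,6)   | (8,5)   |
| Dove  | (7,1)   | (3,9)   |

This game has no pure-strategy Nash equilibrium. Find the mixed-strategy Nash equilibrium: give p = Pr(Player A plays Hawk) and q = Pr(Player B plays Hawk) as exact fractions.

p = 8/9, q = 5/9

In a mixed NE each player is indifferent between their pure strategies, so the opponent's mix sets the indifference.
Player B indifferent between Hawk and Dove: p·6 + (1−p)·1 = p·5 + (1−p)·9 ⟹ 1 + 5p = 9 + (-4)p ⟹ p = 8/9.
Player A indifferent between Hawk and Dove: q·3 + (1−q)·8 = q·7 + (1−q)·3 ⟹ 8 + (-5)q = 3 + 4q ⟹ q = 5/9.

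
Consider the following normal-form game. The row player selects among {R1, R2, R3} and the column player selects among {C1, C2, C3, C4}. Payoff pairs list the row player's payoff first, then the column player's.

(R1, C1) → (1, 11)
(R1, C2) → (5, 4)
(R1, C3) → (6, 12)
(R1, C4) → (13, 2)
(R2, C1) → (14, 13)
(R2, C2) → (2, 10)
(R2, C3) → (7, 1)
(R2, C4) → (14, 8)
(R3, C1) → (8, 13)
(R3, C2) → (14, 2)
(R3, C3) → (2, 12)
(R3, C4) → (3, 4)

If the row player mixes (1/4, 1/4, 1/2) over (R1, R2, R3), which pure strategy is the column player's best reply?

C1

The column player's best reply maximizes expected payoff against the mix.
C1: (1/4)·11 + (1/4)·13 + (1/2)·13 = 25/2
C2: (1/4)·4 + (1/4)·10 + (1/2)·2 = 9/2
C3: (1/4)·12 + (1/4)·1 + (1/2)·12 = 37/4
C4: (1/4)·2 + (1/4)·8 + (1/2)·4 = 9/2
Highest expected payoff is 25/2, from C1.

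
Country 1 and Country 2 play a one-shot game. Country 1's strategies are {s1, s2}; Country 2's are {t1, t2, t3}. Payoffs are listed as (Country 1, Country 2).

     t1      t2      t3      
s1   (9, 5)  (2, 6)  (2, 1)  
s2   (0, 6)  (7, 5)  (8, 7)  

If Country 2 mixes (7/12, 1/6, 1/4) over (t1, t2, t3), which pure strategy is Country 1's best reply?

Country 1's best reply maximizes expected payoff against the mix.
s1: (7/12)·9 + (1/6)·2 + (1/4)·2 = 73/12
s2: (7/12)·0 + (1/6)·7 + (1/4)·8 = 19/6
Highest expected payoff is 73/12, from s1.

s1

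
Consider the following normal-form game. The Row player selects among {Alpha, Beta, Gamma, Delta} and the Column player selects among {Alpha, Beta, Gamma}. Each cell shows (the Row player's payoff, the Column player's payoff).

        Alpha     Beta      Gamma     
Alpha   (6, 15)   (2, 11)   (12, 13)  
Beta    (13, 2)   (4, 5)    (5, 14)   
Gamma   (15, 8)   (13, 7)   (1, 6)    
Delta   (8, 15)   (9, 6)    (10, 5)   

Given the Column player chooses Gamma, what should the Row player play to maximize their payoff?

Alpha

With the Column player fixed at Gamma, the Row player's payoffs are: Alpha → 12, Beta → 5, Gamma → 1, Delta → 10.
The maximum is 12, achieved by Alpha.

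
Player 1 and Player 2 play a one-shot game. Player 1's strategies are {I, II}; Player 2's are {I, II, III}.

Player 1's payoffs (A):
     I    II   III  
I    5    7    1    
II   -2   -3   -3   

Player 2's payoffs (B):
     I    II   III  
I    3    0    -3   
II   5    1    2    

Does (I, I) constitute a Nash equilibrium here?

Holding Player 2 at I: Player 1 gets 5 from I, versus -2 from II. No profitable deviation for Player 1.
Holding Player 1 at I: Player 2 gets 3 from I, versus 0 from II, -3 from III. No profitable deviation for Player 2 either.

Yes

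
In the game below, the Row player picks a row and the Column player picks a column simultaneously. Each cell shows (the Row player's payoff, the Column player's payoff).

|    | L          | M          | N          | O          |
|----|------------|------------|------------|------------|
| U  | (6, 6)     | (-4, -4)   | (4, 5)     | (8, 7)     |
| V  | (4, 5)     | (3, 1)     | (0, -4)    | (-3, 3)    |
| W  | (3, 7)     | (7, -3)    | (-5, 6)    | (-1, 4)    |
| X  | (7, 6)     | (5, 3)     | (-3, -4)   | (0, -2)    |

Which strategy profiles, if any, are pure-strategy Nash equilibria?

(U, O) and (X, L)

A profile is a Nash equilibrium when each player is best-responding to the other.
The Row player's best responses — vs L: X (payoff 7); vs M: W (payoff 7); vs N: U (payoff 4); vs O: U (payoff 8).
The Column player's best responses — vs U: O (payoff 7); vs V: L (payoff 5); vs W: L (payoff 7); vs X: L (payoff 6).
Mutual best responses occur at (U, O) and (X, L); at each, neither player gains by switching.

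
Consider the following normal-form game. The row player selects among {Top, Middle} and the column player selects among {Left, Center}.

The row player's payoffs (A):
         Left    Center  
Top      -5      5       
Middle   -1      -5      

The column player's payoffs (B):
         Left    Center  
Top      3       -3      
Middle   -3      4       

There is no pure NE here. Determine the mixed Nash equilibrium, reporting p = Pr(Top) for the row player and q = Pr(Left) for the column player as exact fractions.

Each player's mixing probability is pinned down by making the *other* player indifferent.
The column player indifferent between Left and Center: p·3 + (1−p)·(-3) = p·(-3) + (1−p)·4 ⟹ (-3) + 6p = 4 + (-7)p ⟹ p = 7/13.
The row player indifferent between Top and Middle: q·(-5) + (1−q)·5 = q·(-1) + (1−q)·(-5) ⟹ 5 + (-10)q = (-5) + 4q ⟹ q = 5/7.

p = 7/13, q = 5/7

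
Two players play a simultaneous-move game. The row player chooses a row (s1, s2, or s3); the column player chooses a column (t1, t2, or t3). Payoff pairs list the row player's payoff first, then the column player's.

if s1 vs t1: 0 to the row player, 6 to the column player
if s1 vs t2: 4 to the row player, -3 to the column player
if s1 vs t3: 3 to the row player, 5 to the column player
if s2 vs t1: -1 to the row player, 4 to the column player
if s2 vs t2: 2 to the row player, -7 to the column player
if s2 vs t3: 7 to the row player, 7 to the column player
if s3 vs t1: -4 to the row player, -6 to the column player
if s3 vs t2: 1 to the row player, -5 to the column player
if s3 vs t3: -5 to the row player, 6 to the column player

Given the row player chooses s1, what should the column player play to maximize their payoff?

t1

With the row player fixed at s1, the column player's payoffs are: t1 → 6, t2 → -3, t3 → 5.
The maximum is 6, achieved by t1.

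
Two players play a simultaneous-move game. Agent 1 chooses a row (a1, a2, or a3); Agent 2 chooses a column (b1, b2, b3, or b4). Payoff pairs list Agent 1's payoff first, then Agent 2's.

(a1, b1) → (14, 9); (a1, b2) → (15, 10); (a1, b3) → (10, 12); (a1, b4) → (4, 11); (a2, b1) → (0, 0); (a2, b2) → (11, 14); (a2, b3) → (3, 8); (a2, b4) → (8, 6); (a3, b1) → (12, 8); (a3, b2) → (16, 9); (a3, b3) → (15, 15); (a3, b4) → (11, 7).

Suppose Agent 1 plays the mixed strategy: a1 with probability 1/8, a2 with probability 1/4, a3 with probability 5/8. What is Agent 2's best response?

b3

Agent 2's best reply maximizes expected payoff against the mix.
b1: (1/8)·9 + (1/4)·0 + (5/8)·8 = 49/8
b2: (1/8)·10 + (1/4)·14 + (5/8)·9 = 83/8
b3: (1/8)·12 + (1/4)·8 + (5/8)·15 = 103/8
b4: (1/8)·11 + (1/4)·6 + (5/8)·7 = 29/4
Highest expected payoff is 103/8, from b3.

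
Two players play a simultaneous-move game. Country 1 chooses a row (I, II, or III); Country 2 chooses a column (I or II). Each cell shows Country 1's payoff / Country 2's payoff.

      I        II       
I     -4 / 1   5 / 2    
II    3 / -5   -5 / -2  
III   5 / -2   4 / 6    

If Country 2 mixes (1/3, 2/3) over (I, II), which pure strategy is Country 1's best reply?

Compute Country 1's expected payoff from each pure strategy against the given mix.
I: (1/3)·(-4) + (2/3)·5 = 2
II: (1/3)·3 + (2/3)·(-5) = -7/3
III: (1/3)·5 + (2/3)·4 = 13/3
Highest expected payoff is 13/3, from III.

III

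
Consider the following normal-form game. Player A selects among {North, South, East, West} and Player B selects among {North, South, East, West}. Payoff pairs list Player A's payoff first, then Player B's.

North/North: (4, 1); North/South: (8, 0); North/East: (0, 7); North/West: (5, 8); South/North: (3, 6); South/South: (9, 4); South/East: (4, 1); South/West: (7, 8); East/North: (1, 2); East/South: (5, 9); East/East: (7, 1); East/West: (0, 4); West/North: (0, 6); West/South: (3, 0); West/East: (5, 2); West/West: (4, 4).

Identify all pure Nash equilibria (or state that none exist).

(South, West)

Find each player's best response to every opponent strategy; NE are the intersections.
Player A's best responses — vs North: North (payoff 4); vs South: South (payoff 9); vs East: East (payoff 7); vs West: South (payoff 7).
Player B's best responses — vs North: West (payoff 8); vs South: West (payoff 8); vs East: South (payoff 9); vs West: North (payoff 6).
The only mutual best response is (South, West); neither player gains by switching there.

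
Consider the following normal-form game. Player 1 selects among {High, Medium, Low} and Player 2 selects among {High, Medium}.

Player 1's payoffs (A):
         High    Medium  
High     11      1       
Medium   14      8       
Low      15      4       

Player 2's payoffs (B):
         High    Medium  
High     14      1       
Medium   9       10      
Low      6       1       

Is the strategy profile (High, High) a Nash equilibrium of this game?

Holding Player 2 at High: Player 1 gets 11 from High but could get 15 by switching to Low. Player 1 has a profitable deviation.

No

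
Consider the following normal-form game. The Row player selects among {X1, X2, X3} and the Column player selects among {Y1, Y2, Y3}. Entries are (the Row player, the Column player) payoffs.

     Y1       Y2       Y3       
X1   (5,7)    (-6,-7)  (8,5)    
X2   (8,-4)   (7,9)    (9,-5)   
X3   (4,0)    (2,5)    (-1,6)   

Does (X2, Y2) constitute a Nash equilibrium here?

Yes

Holding the Column player at Y2: the Row player gets 7 from X2, versus -6 from X1, 2 from X3. No profitable deviation for the Row player.
Holding the Row player at X2: the Column player gets 9 from Y2, versus -4 from Y1, -5 from Y3. No profitable deviation for the Column player either.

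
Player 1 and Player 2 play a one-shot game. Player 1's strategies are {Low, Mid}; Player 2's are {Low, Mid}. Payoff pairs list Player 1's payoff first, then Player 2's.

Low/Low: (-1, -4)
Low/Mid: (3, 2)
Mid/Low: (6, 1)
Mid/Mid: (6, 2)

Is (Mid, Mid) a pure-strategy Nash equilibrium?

Holding Player 2 at Mid: Player 1 gets 6 from Mid, versus 3 from Low. No profitable deviation for Player 1.
Holding Player 1 at Mid: Player 2 gets 2 from Mid, versus 1 from Low. No profitable deviation for Player 2 either.

Yes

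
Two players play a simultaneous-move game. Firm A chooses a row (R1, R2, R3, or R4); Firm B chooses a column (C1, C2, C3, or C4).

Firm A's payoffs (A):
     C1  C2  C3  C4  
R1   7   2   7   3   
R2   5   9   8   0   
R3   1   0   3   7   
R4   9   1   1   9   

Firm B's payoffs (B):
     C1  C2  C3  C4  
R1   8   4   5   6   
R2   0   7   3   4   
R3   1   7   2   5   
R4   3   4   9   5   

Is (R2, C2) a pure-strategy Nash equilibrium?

Holding Firm B at C2: Firm A gets 9 from R2, versus 2 from R1, 0 from R3, 1 from R4. No profitable deviation for Firm A.
Holding Firm A at R2: Firm B gets 7 from C2, versus 0 from C1, 3 from C3, 4 from C4. No profitable deviation for Firm B either.

Yes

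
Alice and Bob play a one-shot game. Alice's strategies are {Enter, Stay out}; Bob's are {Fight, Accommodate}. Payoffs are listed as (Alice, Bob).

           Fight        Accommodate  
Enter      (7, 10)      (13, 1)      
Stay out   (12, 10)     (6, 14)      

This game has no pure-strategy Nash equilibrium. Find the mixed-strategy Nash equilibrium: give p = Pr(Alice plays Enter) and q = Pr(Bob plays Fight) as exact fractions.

p = 4/13, q = 7/12

In a mixed NE each player is indifferent between their pure strategies, so the opponent's mix sets the indifference.
Bob indifferent between Fight and Accommodate: p·10 + (1−p)·10 = p·1 + (1−p)·14 ⟹ 10 + 0p = 14 + (-13)p ⟹ p = 4/13.
Alice indifferent between Enter and Stay out: q·7 + (1−q)·13 = q·12 + (1−q)·6 ⟹ 13 + (-6)q = 6 + 6q ⟹ q = 7/12.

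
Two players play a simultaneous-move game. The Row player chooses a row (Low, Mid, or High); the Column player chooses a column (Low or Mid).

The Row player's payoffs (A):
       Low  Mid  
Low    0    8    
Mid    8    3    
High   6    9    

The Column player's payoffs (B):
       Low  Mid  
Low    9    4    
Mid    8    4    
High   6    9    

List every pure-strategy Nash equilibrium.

(Mid, Low) and (High, Mid)

Find each player's best response to every opponent strategy; NE are the intersections.
The Row player's best responses — vs Low: Mid (payoff 8); vs Mid: High (payoff 9).
The Column player's best responses — vs Low: Low (payoff 9); vs Mid: Low (payoff 8); vs High: Mid (payoff 9).
Mutual best responses occur at (Mid, Low) and (High, Mid); at each, neither player gains by switching.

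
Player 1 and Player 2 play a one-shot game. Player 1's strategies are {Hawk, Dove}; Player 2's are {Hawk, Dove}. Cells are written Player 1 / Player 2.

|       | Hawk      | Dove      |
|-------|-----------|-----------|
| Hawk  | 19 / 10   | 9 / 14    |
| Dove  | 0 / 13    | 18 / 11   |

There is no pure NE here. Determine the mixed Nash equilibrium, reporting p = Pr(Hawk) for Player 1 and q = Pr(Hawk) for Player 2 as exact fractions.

In a mixed NE each player is indifferent between their pure strategies, so the opponent's mix sets the indifference.
Player 2 indifferent between Hawk and Dove: p·10 + (1−p)·13 = p·14 + (1−p)·11 ⟹ 13 + (-3)p = 11 + 3p ⟹ p = 1/3.
Player 1 indifferent between Hawk and Dove: q·19 + (1−q)·9 = q·0 + (1−q)·18 ⟹ 9 + 10q = 18 + (-18)q ⟹ q = 9/28.

p = 1/3, q = 9/28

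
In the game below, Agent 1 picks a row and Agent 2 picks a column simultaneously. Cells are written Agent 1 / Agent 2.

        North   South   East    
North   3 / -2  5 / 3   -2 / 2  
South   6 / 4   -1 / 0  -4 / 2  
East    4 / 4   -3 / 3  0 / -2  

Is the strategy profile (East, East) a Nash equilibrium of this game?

No

Holding Agent 2 at East: Agent 1 gets 0 from East, versus -2 from North, -4 from South. No profitable deviation for Agent 1.
Holding Agent 1 at East: Agent 2 gets -2 from East but could get 4 by switching to North. Agent 2 has a profitable deviation.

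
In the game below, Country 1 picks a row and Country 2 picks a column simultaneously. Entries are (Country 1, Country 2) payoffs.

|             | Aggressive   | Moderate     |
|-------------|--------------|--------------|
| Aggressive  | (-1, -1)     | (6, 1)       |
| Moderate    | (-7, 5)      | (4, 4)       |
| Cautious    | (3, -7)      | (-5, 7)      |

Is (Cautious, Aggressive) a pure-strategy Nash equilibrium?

No

Holding Country 2 at Aggressive: Country 1 gets 3 from Cautious, versus -1 from Aggressive, -7 from Moderate. No profitable deviation for Country 1.
Holding Country 1 at Cautious: Country 2 gets -7 from Aggressive but could get 7 by switching to Moderate. Country 2 has a profitable deviation.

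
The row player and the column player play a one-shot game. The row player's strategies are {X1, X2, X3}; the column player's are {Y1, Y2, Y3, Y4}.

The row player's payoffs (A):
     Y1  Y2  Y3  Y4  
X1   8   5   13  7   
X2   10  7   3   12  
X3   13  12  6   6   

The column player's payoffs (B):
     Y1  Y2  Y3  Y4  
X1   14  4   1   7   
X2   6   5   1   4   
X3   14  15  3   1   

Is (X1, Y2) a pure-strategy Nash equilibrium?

Holding the column player at Y2: the row player gets 5 from X1 but could get 12 by switching to X3. The row player has a profitable deviation.

No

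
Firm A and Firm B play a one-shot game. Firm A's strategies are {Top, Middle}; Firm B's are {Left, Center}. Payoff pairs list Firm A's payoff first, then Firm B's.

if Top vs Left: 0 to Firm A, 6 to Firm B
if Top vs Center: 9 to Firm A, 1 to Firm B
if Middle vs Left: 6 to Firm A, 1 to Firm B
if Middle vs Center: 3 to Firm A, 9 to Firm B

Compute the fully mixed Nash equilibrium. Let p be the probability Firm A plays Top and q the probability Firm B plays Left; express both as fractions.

p = 8/13, q = 1/2

In a mixed NE each player is indifferent between their pure strategies, so the opponent's mix sets the indifference.
Firm B indifferent between Left and Center: p·6 + (1−p)·1 = p·1 + (1−p)·9 ⟹ 1 + 5p = 9 + (-8)p ⟹ p = 8/13.
Firm A indifferent between Top and Middle: q·0 + (1−q)·9 = q·6 + (1−q)·3 ⟹ 9 + (-9)q = 3 + 3q ⟹ q = 1/2.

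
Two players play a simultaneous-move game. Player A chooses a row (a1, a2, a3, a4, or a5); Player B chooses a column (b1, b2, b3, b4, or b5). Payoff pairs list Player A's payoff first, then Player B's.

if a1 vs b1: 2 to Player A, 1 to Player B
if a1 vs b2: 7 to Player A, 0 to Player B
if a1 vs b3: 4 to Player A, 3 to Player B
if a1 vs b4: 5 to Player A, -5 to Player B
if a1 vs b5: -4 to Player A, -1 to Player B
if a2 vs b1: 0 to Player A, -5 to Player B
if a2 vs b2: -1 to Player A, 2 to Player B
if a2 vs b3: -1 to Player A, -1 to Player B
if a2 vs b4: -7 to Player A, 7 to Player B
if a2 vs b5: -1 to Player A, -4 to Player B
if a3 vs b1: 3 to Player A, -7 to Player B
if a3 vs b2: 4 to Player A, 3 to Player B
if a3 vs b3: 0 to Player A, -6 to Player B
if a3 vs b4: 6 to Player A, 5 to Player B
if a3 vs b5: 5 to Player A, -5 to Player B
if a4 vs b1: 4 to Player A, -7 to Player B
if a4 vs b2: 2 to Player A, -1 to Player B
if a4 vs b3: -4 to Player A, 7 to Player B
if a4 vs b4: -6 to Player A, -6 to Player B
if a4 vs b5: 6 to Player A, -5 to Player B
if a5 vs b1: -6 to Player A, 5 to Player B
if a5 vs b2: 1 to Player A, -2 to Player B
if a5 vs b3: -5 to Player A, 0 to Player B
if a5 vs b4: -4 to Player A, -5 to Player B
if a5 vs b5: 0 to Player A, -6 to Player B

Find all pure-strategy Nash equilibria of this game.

Check mutual best responses: a cell is a NE iff neither player can gain by unilaterally deviating.
Player A's best responses — vs b1: a4 (payoff 4); vs b2: a1 (payoff 7); vs b3: a1 (payoff 4); vs b4: a3 (payoff 6); vs b5: a4 (payoff 6).
Player B's best responses — vs a1: b3 (payoff 3); vs a2: b4 (payoff 7); vs a3: b4 (payoff 5); vs a4: b3 (payoff 7); vs a5: b1 (payoff 5).
Mutual best responses occur at (a1, b3) and (a3, b4); at each, neither player gains by switching.

(a1, b3) and (a3, b4)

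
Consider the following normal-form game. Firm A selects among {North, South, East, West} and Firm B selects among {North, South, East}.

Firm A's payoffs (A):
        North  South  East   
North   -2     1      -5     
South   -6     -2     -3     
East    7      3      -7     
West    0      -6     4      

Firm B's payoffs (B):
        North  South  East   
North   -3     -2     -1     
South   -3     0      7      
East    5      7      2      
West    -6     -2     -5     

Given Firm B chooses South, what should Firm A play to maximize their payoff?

East

With Firm B fixed at South, Firm A's payoffs are: North → 1, South → -2, East → 3, West → -6.
The maximum is 3, achieved by East.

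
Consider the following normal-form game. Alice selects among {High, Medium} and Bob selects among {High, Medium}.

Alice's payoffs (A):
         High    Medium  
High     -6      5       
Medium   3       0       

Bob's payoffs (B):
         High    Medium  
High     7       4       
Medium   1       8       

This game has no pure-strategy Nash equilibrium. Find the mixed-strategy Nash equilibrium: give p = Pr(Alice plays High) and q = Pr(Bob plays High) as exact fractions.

Each player's mixing probability is pinned down by making the *other* player indifferent.
Bob indifferent between High and Medium: p·7 + (1−p)·1 = p·4 + (1−p)·8 ⟹ 1 + 6p = 8 + (-4)p ⟹ p = 7/10.
Alice indifferent between High and Medium: q·(-6) + (1−q)·5 = q·3 + (1−q)·0 ⟹ 5 + (-11)q = 0 + 3q ⟹ q = 5/14.

p = 7/10, q = 5/14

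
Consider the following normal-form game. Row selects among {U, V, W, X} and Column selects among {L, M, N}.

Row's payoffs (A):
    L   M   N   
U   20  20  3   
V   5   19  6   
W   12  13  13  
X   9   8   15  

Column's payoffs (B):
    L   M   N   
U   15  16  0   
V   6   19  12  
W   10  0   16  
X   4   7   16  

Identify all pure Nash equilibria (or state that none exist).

Find each player's best response to every opponent strategy; NE are the intersections.
Row's best responses — vs L: U (payoff 20); vs M: U (payoff 20); vs N: X (payoff 15).
Column's best responses — vs U: M (payoff 16); vs V: M (payoff 19); vs W: N (payoff 16); vs X: N (payoff 16).
Mutual best responses occur at (U, M) and (X, N); at each, neither player gains by switching.

(U, M) and (X, N)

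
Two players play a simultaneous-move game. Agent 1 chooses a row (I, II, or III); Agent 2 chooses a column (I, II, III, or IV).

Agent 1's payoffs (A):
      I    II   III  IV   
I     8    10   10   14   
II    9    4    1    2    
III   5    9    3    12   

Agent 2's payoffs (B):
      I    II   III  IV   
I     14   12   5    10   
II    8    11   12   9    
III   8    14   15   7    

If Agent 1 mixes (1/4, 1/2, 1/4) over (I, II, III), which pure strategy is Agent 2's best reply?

Compute Agent 2's expected payoff from each pure strategy against the given mix.
I: (1/4)·14 + (1/2)·8 + (1/4)·8 = 19/2
II: (1/4)·12 + (1/2)·11 + (1/4)·14 = 12
III: (1/4)·5 + (1/2)·12 + (1/4)·15 = 11
IV: (1/4)·10 + (1/2)·9 + (1/4)·7 = 35/4
Highest expected payoff is 12, from II.

II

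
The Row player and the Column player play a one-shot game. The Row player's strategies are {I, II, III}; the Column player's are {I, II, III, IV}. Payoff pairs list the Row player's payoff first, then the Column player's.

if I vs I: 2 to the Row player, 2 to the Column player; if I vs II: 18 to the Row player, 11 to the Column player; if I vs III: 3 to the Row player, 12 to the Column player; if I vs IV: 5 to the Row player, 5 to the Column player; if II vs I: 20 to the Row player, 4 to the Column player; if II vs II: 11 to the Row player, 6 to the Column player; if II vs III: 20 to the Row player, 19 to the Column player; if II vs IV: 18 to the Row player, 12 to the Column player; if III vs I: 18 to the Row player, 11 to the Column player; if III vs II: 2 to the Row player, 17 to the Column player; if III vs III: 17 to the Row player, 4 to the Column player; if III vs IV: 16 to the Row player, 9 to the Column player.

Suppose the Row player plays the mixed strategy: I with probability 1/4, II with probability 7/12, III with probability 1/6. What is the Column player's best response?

The Column player's best reply maximizes expected payoff against the mix.
I: (1/4)·2 + (7/12)·4 + (1/6)·11 = 14/3
II: (1/4)·11 + (7/12)·6 + (1/6)·17 = 109/12
III: (1/4)·12 + (7/12)·19 + (1/6)·4 = 59/4
IV: (1/4)·5 + (7/12)·12 + (1/6)·9 = 39/4
Highest expected payoff is 59/4, from III.

III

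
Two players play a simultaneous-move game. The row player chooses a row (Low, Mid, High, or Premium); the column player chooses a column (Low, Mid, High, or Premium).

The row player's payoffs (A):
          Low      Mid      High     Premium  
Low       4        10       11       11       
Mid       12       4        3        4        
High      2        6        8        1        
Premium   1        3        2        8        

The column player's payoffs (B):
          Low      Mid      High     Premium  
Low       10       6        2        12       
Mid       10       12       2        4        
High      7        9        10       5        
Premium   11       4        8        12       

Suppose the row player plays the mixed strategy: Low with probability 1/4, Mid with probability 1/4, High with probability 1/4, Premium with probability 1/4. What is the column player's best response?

Compute the column player's expected payoff from each pure strategy against the given mix.
Low: (1/4)·10 + (1/4)·10 + (1/4)·7 + (1/4)·11 = 19/2
Mid: (1/4)·6 + (1/4)·12 + (1/4)·9 + (1/4)·4 = 31/4
High: (1/4)·2 + (1/4)·2 + (1/4)·10 + (1/4)·8 = 11/2
Premium: (1/4)·12 + (1/4)·4 + (1/4)·5 + (1/4)·12 = 33/4
Highest expected payoff is 19/2, from Low.

Low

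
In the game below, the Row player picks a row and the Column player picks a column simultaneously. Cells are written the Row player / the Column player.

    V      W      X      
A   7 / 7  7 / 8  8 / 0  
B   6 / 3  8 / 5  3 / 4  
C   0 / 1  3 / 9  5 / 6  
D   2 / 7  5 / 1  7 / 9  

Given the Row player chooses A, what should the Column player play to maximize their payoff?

With the Row player fixed at A, the Column player's payoffs are: V → 7, W → 8, X → 0.
The maximum is 8, achieved by W.

W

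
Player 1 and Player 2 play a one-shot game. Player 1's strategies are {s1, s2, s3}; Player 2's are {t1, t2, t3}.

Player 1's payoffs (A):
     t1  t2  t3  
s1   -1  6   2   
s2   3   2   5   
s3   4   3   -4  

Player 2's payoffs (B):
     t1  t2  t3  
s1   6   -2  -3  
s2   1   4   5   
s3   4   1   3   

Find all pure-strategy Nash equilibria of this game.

A profile is a Nash equilibrium when each player is best-responding to the other.
Player 1's best responses — vs t1: s3 (payoff 4); vs t2: s1 (payoff 6); vs t3: s2 (payoff 5).
Player 2's best responses — vs s1: t1 (payoff 6); vs s2: t3 (payoff 5); vs s3: t1 (payoff 4).
Mutual best responses occur at (s2, t3) and (s3, t1); at each, neither player gains by switching.

(s2, t3) and (s3, t1)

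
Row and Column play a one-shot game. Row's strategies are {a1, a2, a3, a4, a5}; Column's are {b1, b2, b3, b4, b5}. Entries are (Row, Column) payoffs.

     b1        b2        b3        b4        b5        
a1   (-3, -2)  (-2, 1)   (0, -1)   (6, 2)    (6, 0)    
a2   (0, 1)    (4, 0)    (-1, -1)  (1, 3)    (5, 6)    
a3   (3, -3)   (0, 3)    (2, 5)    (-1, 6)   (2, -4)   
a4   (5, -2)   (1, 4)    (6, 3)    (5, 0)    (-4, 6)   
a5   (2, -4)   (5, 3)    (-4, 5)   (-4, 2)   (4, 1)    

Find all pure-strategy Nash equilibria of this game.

(a1, b4)

A profile is a Nash equilibrium when each player is best-responding to the other.
Row's best responses — vs b1: a4 (payoff 5); vs b2: a5 (payoff 5); vs b3: a4 (payoff 6); vs b4: a1 (payoff 6); vs b5: a1 (payoff 6).
Column's best responses — vs a1: b4 (payoff 2); vs a2: b5 (payoff 6); vs a3: b4 (payoff 6); vs a4: b5 (payoff 6); vs a5: b3 (payoff 5).
The only mutual best response is (a1, b4); neither player gains by switching there.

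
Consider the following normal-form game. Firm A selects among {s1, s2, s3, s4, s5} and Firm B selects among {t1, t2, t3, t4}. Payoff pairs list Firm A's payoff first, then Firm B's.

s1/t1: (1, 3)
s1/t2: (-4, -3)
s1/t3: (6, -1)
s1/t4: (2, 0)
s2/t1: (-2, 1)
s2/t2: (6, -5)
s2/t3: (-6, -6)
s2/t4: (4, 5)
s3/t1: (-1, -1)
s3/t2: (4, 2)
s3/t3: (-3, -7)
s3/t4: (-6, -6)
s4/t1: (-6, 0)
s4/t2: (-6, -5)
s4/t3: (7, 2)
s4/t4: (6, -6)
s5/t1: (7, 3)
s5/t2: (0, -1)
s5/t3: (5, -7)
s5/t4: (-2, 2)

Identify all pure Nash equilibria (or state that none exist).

Find each player's best response to every opponent strategy; NE are the intersections.
Firm A's best responses — vs t1: s5 (payoff 7); vs t2: s2 (payoff 6); vs t3: s4 (payoff 7); vs t4: s4 (payoff 6).
Firm B's best responses — vs s1: t1 (payoff 3); vs s2: t4 (payoff 5); vs s3: t2 (payoff 2); vs s4: t3 (payoff 2); vs s5: t1 (payoff 3).
Mutual best responses occur at (s4, t3) and (s5, t1); at each, neither player gains by switching.

(s4, t3) and (s5, t1)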